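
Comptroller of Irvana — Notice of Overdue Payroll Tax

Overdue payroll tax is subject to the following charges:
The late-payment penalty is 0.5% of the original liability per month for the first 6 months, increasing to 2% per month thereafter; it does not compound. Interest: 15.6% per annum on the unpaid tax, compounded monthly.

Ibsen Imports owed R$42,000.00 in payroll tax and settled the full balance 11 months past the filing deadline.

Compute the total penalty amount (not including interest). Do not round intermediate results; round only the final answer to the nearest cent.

Penalty, months 1–6: 6 × 0.5% × R$42,000.00 = R$1,260.00
Penalty, months 7–11: 5 × 2% × R$42,000.00 = R$4,200.00
Total penalty = R$1,260.00 + R$4,200.00 = R$5,460.00

R$5,460.00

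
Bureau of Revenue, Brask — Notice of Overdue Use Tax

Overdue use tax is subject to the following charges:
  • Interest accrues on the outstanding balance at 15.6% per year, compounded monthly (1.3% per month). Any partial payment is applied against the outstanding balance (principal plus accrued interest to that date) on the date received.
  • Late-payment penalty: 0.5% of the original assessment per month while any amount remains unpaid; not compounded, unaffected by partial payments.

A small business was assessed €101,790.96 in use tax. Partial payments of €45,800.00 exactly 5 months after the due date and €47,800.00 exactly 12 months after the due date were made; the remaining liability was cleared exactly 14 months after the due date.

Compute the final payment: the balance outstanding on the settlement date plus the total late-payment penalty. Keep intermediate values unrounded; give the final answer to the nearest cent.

€28,595.37

Balance at month 5: €101,790.9600 × (1 + 0.013)^5 = €108,581.6500…
After €45,800.00 payment: €108,581.6500… − €45,800.00 = €62,781.6500…
Balance at month 12: €62,781.6500… × (1 + 0.013)^7 = €68,722.4831…
After €47,800.00 payment: €68,722.4831… − €47,800.00 = €20,922.4831…
Balance at month 14: €20,922.4831… × (1 + 0.013)^2 = €21,470.0036…
Penalty: 14 × 0.5% × €101,790.96 = €7,125.37…
Final settlement = outstanding balance + penalty = €21,470.0036… + €7,125.37… = €28,595.37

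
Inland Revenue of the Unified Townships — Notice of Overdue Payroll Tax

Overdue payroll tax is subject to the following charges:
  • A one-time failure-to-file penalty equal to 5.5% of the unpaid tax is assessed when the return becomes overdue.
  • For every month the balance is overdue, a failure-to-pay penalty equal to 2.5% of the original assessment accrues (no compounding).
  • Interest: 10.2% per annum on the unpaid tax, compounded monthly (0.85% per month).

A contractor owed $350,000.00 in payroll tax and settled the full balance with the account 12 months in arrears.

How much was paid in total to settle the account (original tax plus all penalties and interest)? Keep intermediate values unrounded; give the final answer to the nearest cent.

Failure-to-file penalty: 5.5% × $350,000.00 = $19,250.00
Failure-to-pay penalty: 12 × 2.5% × $350,000.00 = $105,000.00
Interest: $350,000.00 × ((1 + 0.0085)^12 − 1) = $350,000.00 × 0.1069062… = $37,417.1794…
Total = $350,000.00 + $124,250.0000 + $37,417.1794… = $511,667.18

$511,667.18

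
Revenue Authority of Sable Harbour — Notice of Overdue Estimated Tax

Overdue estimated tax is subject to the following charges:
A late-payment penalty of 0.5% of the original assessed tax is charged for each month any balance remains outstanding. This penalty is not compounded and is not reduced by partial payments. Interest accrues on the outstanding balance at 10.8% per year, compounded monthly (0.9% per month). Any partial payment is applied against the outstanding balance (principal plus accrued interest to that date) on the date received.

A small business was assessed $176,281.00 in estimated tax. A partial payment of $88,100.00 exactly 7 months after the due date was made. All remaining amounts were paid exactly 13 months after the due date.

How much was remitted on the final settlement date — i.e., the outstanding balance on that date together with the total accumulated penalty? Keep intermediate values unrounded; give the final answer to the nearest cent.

Balance at month 7: $176,281.0000 × (1 + 0.009)^7 = $187,691.0955…
After $88,100.00 payment: $187,691.0955… − $88,100.00 = $99,591.0955…
Balance at month 13: $99,591.0955… × (1 + 0.009)^6 = $105,091.4797…
Penalty: 13 × 0.5% × $176,281.00 = $11,458.27…
Final settlement = outstanding balance + penalty = $105,091.4797… + $11,458.27… = $116,549.74

$116,549.74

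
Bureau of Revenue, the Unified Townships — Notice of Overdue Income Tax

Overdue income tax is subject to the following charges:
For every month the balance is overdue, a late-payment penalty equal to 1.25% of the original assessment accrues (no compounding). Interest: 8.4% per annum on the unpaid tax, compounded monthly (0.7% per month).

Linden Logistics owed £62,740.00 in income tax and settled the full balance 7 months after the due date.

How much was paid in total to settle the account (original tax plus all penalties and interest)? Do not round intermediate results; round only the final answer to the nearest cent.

£71,369.33

Late-payment penalty: 7 × 1.25% × £62,740.00 = £5,489.75
Interest: £62,740.00 × ((1 + 0.007)^7 − 1) = £62,740.00 × 0.0500411… = £3,139.5779…
Total = £62,740.00 + £5,489.7500 + £3,139.5779… = £71,369.33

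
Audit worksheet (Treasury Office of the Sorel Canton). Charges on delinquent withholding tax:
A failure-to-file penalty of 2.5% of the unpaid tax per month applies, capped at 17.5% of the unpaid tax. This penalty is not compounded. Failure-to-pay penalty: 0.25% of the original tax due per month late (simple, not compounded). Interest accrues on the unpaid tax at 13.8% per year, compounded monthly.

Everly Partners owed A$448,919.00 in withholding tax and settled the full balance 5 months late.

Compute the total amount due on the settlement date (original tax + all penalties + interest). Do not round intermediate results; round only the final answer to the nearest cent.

Failure-to-file: 5 × 2.5% × A$448,919.00 = A$56,114.88… (under the 17.5% cap)
Failure-to-pay penalty = 0.25% × A$448,919.00 × 5 mo = A$5,611.49…
Interest (13.8%/yr ÷ 12 = 1.15%/month): A$448,919.00 × ((1 + 0.0115)^5 − 1) = A$26,413.4047…
Total = A$448,919.00 + A$61,726.3625 + A$26,413.4047… = A$537,058.77

A$537,058.77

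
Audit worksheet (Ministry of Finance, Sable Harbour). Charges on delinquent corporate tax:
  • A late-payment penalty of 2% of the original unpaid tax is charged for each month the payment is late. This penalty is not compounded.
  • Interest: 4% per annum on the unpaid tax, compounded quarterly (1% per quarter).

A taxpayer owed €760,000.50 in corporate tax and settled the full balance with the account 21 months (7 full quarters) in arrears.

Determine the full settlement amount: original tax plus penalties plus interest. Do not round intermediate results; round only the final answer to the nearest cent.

€1,134,023.61

Late-payment penalty: 21 × 2% × €760,000.50 = €319,200.21
Interest: €760,000.50 × ((1 + 0.01)^7 − 1) = €760,000.50 × 0.0721354… = €54,822.9037…
Total = €760,000.50 + €319,200.2100 + €54,822.9037… = €1,134,023.61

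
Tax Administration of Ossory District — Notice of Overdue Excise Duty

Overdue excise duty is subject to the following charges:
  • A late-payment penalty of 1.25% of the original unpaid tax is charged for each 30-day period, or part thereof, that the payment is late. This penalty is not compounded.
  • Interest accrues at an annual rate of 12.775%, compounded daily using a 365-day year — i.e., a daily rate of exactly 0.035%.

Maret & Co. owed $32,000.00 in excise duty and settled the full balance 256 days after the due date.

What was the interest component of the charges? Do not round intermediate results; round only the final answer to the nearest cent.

Interest: $32,000.00 × ((1 + 0.00035)^256 − 1) = $32,000.00 × 0.09371956… = $2,999.0258…

$2,999.03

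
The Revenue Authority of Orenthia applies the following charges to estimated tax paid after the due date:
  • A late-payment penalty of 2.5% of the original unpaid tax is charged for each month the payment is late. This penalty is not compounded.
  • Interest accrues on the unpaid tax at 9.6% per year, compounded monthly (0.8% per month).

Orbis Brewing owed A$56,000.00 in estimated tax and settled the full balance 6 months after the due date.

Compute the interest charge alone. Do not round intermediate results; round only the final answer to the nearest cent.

Interest: A$56,000.00 × ((1 + 0.008)^6 − 1) = A$56,000.00 × 0.0489703… = A$2,742.3369…

A$2,742.34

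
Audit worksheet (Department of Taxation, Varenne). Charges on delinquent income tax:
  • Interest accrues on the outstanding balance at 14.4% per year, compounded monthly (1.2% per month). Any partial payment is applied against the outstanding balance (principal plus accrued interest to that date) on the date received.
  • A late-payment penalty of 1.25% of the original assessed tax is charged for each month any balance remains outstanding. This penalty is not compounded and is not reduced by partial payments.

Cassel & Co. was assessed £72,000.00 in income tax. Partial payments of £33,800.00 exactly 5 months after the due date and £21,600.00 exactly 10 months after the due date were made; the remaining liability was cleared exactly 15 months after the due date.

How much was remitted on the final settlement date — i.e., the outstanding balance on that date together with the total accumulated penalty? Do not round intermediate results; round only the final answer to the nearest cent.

Balance at month 5: £72,000.0000 × (1 + 0.012)^5 = £76,424.9316…
After £33,800.00 payment: £76,424.9316… − £33,800.00 = £42,624.9316…
Balance at month 10: £42,624.9316… × (1 + 0.012)^5 = £45,244.5484…
After £21,600.00 payment: £45,244.5484… − £21,600.00 = £23,644.5484…
Balance at month 15: £23,644.5484… × (1 + 0.012)^5 = £25,097.6805…
Penalty: 15 × 1.25% × £72,000.00 = £13,500.00
Final settlement = outstanding balance + penalty = £25,097.6805… + £13,500.00 = £38,597.68

£38,597.68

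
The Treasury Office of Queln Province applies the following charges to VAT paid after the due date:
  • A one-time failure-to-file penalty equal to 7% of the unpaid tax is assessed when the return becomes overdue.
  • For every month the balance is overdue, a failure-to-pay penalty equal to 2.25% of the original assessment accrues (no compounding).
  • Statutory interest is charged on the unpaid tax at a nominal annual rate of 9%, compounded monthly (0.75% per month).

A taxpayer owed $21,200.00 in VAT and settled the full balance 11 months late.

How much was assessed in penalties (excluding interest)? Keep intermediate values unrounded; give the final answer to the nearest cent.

Failure-to-file penalty: 7% × $21,200.00 = $1,484.00
Failure-to-pay penalty = 2.25% × $21,200.00 × 11 mo = $5,247.00
Total penalty = $1,484.00 + $5,247.00 = $6,731.00

$6,731.00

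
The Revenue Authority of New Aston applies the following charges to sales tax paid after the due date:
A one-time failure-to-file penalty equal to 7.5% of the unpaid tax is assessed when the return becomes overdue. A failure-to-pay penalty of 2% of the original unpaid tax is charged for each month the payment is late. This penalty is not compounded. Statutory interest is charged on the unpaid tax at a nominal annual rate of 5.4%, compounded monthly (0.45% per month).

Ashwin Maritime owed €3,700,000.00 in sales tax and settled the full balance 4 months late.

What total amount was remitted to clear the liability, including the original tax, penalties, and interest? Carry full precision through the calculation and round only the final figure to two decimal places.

Failure-to-file penalty: 7.5% × €3,700,000.00 = €277,500.00
Failure-to-pay penalty = 2% × €3,700,000.00 × 4 mo = €296,000.00
Interest: €3,700,000.00 × ((1 + 0.0045)^4 − 1) = €3,700,000.00 × 0.0181219… = €67,050.9002…
Total = €3,700,000.00 + €573,500.0000 + €67,050.9002… = €4,340,550.90

€4,340,550.90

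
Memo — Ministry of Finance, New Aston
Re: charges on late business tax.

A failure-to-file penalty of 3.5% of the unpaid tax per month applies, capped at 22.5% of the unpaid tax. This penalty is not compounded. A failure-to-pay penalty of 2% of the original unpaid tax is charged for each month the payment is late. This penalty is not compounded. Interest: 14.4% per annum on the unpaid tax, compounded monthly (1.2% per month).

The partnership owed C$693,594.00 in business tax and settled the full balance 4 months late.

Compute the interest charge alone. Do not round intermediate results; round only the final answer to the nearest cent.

C$33,896.59

Interest: C$693,594.00 × ((1 + 0.012)^4 − 1) = C$693,594.00 × 0.0488709… = C$33,896.5857…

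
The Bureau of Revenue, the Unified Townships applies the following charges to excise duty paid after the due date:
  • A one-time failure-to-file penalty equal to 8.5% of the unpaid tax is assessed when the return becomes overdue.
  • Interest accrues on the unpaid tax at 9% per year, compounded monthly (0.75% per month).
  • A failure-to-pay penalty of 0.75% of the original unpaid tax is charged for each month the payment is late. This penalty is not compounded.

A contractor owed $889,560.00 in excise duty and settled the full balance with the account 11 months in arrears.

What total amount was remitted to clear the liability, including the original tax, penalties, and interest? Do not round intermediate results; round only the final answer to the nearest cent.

Failure-to-file penalty: 8.5% × $889,560.00 = $75,612.60
Failure-to-pay penalty: 11 × 0.75% × $889,560.00 = $73,388.70
Interest: $889,560.00 × ((1 + 0.0075)^11 − 1) = $889,560.00 × 0.0856644… = $76,203.6366…
Total = $889,560.00 + $149,001.3000 + $76,203.6366… = $1,114,764.94

$1,114,764.94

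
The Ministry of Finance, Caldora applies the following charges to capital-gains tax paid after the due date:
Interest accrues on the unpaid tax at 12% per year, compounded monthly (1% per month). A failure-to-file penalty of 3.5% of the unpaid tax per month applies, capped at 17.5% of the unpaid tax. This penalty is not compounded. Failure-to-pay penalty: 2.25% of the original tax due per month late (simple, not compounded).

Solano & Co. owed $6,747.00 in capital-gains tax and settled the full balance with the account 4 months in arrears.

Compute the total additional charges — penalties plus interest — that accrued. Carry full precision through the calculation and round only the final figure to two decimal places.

$1,825.77

Failure-to-file: 4 × 3.5% × $6,747.00 = $944.58 (under the 17.5% cap)
Failure-to-pay penalty = 2.25% × $6,747.00 × 4 mo = $607.23
Interest: $6,747.00 × ((1 + 0.01)^4 − 1) = $6,747.00 × 0.0406040… = $273.9553…
Penalties + interest = $1,551.8100 + $273.9553… = $1,825.77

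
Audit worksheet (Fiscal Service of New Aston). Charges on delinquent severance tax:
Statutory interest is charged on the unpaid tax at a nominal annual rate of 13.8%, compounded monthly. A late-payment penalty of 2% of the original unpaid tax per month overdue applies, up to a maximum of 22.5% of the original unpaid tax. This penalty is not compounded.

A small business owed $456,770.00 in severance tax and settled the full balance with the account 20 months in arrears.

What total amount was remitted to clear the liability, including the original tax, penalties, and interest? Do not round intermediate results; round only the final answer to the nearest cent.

$676,909.96

Penalty (uncapped): 20 × 2% × $456,770.00 = $182,708.00; cap = 22.5% × $456,770.00 = $102,773.25 → penalty = $102,773.25
Interest (13.8%/yr ÷ 12 = 1.15%/month): $456,770.00 × ((1 + 0.0115)^20 − 1) = $117,366.7076…
Total = $456,770.00 + $102,773.2500 + $117,366.7076… = $676,909.96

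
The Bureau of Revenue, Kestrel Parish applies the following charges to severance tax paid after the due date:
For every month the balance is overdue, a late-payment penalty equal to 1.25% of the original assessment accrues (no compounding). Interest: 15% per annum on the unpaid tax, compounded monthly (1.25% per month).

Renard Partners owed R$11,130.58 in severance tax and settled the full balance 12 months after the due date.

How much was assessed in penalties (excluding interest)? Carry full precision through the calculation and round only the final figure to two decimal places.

R$1,669.59

Late-payment penalty: 12 × 1.25% × R$11,130.58 = R$1,669.59…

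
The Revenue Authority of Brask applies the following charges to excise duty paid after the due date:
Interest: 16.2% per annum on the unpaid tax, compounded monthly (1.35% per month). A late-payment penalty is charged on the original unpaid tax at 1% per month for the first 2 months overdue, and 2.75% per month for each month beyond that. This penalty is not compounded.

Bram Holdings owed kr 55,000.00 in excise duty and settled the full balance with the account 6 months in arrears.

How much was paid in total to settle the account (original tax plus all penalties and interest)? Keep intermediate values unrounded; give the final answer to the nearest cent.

kr 66,758.09

Penalty, months 1–2: 2 × 1% × kr 55,000.00 = kr 1,100.00
Penalty, months 3–6: 4 × 2.75% × kr 55,000.00 = kr 6,050.00
Interest: kr 55,000.00 × ((1 + 0.0135)^6 − 1) = kr 55,000.00 × 0.0837835… = kr 4,608.0902…
Total = kr 55,000.00 + kr 7,150.0000 + kr 4,608.0902… = kr 66,758.09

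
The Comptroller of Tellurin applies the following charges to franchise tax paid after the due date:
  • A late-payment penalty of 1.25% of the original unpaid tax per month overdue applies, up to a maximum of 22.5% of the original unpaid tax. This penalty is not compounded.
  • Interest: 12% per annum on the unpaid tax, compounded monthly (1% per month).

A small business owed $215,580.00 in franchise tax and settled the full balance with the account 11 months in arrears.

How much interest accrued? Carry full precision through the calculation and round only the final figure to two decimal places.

$24,935.78

Interest: $215,580.00 × ((1 + 0.01)^11 − 1) = $215,580.00 × 0.1156683… = $24,935.7822…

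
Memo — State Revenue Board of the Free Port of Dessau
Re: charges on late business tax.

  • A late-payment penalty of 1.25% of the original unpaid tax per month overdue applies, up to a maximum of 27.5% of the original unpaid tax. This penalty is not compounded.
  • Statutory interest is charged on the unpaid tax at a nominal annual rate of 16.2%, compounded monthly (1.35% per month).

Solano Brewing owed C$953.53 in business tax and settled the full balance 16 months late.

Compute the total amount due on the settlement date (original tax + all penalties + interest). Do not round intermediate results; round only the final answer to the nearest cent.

C$1,372.43

Penalty: 16 × 1.25% × C$953.53 = C$190.71… (below the 27.5% cap of C$262.22…)
Interest: C$953.53 × ((1 + 0.0135)^16 − 1) = C$953.53 × 0.2393103… = C$228.1895…
Total = C$953.53 + C$190.7060 + C$228.1895… = C$1,372.43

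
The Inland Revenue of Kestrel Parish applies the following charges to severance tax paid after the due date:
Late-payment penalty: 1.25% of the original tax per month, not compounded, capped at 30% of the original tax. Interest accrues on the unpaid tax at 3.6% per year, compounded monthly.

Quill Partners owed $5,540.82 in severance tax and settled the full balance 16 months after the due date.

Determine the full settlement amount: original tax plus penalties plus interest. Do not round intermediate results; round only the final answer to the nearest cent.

$6,921.01

Penalty: 16 × 1.25% × $5,540.82 = $1,108.16… (below the 30% cap of $1,662.25…)
Interest (3.6%/yr ÷ 12 = 0.3%/month): $5,540.82 × ((1 + 0.003)^16 − 1) = $272.0280…
Total = $5,540.82 + $1,108.1640 + $272.0280… = $6,921.01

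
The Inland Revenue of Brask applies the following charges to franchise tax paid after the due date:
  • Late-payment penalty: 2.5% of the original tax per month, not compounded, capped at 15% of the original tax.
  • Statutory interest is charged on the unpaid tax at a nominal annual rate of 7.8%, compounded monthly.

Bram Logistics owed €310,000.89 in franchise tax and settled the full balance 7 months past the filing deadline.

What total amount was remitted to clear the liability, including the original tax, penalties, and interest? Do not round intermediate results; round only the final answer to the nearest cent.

€370,884.11

Penalty (uncapped): 7 × 2.5% × €310,000.89 = €54,250.16…; cap = 15% × €310,000.89 = €46,500.13… → penalty = €46,500.13…
Interest (7.8%/yr ÷ 12 = 0.65%/month): €310,000.89 × ((1 + 0.0065)^7 − 1) = €14,383.0879…
Total = €310,000.89 + €46,500.1335 + €14,383.0879… = €370,884.11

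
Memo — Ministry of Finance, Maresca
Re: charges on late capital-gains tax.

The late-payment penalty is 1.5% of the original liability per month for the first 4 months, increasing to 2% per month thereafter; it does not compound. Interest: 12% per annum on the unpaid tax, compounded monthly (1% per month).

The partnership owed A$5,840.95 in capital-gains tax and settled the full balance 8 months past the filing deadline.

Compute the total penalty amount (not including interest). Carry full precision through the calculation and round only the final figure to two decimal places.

A$817.73

Penalty, months 1–4: 4 × 1.5% × A$5,840.95 = A$350.46…
Penalty, months 5–8: 4 × 2% × A$5,840.95 = A$467.28…
Total penalty = A$350.46… + A$467.28… = A$817.73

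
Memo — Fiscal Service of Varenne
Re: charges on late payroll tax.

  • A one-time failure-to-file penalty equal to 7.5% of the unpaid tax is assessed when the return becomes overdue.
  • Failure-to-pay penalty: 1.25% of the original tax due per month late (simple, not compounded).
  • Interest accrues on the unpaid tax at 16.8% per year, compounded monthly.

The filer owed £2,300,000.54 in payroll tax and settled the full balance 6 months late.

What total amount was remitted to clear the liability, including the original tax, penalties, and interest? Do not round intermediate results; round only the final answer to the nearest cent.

Failure-to-file penalty: 7.5% × £2,300,000.54 = £172,500.04…
Failure-to-pay penalty: 6 × 1.25% × £2,300,000.54 = £172,500.04…
Interest (16.8%/yr ÷ 12 = 1.4%/month): £2,300,000.54 × ((1 + 0.014)^6 − 1) = £200,089.6038…
Total = £2,300,000.54 + £345,000.0810 + £200,089.6038… = £2,845,090.22

£2,845,090.22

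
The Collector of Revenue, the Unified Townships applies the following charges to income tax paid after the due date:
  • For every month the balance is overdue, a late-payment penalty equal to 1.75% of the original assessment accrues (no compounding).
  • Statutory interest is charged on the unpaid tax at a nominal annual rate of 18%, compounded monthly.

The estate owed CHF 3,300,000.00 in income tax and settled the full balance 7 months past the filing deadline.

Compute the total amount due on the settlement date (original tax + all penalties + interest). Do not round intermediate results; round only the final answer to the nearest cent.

Late-payment penalty: 7 × 1.75% × CHF 3,300,000.00 = CHF 404,250.00
Interest (18%/yr ÷ 12 = 1.5%/month): CHF 3,300,000.00 × ((1 + 0.015)^7 − 1) = CHF 362,488.2126…
Total = CHF 3,300,000.00 + CHF 404,250.0000 + CHF 362,488.2126… = CHF 4,066,738.21

CHF 4,066,738.21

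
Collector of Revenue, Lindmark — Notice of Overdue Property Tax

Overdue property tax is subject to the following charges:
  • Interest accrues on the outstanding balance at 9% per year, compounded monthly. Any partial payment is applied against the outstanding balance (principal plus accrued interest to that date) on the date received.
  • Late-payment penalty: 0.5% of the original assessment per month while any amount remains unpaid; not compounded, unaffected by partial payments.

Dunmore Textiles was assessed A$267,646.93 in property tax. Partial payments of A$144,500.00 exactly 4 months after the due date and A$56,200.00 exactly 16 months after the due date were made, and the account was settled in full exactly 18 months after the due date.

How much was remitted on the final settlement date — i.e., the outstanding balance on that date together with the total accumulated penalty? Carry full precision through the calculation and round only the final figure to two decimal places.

A$112,784.73

Monthly rate = 9% ÷ 12 = 0.75%
Balance at month 4: A$267,646.9300 × (1 + 0.0075)^4 = A$275,767.1212…
After A$144,500.00 payment: A$275,767.1212… − A$144,500.00 = A$131,267.1212…
Balance at month 16: A$131,267.1212… × (1 + 0.0075)^12 = A$143,580.8826…
After A$56,200.00 payment: A$143,580.8826… − A$56,200.00 = A$87,380.8826…
Balance at month 18: A$87,380.8826… × (1 + 0.0075)^2 = A$88,696.5111…
Penalty: 18 × 0.5% × A$267,646.93 = A$24,088.22…
Final settlement = outstanding balance + penalty = A$88,696.5111… + A$24,088.22… = A$112,784.73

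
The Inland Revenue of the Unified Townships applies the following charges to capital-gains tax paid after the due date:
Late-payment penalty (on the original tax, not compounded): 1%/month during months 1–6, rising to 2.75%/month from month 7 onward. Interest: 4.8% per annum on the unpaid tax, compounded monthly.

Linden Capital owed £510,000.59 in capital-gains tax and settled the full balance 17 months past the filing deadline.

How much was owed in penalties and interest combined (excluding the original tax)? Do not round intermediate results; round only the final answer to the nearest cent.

£220,687.52

Penalty, months 1–6: 6 × 1% × £510,000.59 = £30,600.04…
Penalty, months 7–17: 11 × 2.75% × £510,000.59 = £154,275.18…
Interest (4.8%/yr ÷ 12 = 0.4%/month): £510,000.59 × ((1 + 0.004)^17 − 1) = £35,812.3106…
Penalties + interest = £184,875.2139… + £35,812.3106… = £220,687.52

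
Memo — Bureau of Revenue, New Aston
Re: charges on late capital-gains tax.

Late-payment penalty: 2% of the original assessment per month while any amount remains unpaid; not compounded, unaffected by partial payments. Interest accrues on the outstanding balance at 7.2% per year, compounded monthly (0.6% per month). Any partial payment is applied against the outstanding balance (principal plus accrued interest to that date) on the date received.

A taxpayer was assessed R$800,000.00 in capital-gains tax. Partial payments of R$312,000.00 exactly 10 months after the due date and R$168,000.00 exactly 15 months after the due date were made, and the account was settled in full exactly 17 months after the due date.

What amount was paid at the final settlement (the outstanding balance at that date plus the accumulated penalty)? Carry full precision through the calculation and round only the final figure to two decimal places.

Balance at month 10: R$800,000.0000 × (1 + 0.006)^10 = R$849,316.9553…
After R$312,000.00 payment: R$849,316.9553… − R$312,000.00 = R$537,316.9553…
Balance at month 15: R$537,316.9553… × (1 + 0.006)^5 = R$553,631.0622…
After R$168,000.00 payment: R$553,631.0622… − R$168,000.00 = R$385,631.0622…
Balance at month 17: R$385,631.0622… × (1 + 0.006)^2 = R$390,272.5176…
Penalty: 17 × 2% × R$800,000.00 = R$272,000.00
Final settlement = outstanding balance + penalty = R$390,272.5176… + R$272,000.00 = R$662,272.52

R$662,272.52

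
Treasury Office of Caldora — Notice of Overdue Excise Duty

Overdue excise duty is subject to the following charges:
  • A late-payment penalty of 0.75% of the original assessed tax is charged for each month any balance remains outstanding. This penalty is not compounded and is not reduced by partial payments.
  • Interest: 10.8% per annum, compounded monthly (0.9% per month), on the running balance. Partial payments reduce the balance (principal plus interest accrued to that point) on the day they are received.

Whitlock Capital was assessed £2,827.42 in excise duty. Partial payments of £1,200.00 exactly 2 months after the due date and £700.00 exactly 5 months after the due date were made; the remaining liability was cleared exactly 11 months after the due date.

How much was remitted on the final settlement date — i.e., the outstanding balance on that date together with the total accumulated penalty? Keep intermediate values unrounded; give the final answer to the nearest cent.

£1,314.10

Balance at month 2: £2,827.4200 × (1 + 0.009)^2 = £2,878.5426…
After £1,200.00 payment: £2,878.5426… − £1,200.00 = £1,678.5426…
Balance at month 5: £1,678.5426… × (1 + 0.009)^3 = £1,724.2723…
After £700.00 payment: £1,724.2723… − £700.00 = £1,024.2723…
Balance at month 11: £1,024.2723… × (1 + 0.009)^6 = £1,080.8426…
Penalty: 11 × 0.75% × £2,827.42 = £233.26…
Final settlement = outstanding balance + penalty = £1,080.8426… + £233.26… = £1,314.10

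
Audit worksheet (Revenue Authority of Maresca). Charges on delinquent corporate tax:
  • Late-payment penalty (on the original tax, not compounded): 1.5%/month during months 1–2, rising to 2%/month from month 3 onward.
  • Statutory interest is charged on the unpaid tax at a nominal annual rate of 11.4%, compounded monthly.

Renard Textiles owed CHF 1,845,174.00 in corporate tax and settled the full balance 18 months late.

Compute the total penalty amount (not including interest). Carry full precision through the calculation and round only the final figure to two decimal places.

Penalty, months 1–2: 2 × 1.5% × CHF 1,845,174.00 = CHF 55,355.22
Penalty, months 3–18: 16 × 2% × CHF 1,845,174.00 = CHF 590,455.68
Total penalty = CHF 55,355.22 + CHF 590,455.68 = CHF 645,810.90

CHF 645,810.90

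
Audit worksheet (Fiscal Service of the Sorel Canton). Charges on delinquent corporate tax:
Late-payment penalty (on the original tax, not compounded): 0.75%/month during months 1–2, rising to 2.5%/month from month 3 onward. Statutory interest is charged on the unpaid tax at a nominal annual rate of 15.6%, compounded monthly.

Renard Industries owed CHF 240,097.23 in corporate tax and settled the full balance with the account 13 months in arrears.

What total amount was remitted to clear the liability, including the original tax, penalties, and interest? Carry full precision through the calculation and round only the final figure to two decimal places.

Penalty, months 1–2: 2 × 0.75% × CHF 240,097.23 = CHF 3,601.46…
Penalty, months 3–13: 11 × 2.5% × CHF 240,097.23 = CHF 66,026.74…
Interest (15.6%/yr ÷ 12 = 1.3%/month): CHF 240,097.23 × ((1 + 0.013)^13 − 1) = CHF 43,897.2765…
Total = CHF 240,097.23 + CHF 69,628.1967 + CHF 43,897.2765… = CHF 353,622.70

CHF 353,622.70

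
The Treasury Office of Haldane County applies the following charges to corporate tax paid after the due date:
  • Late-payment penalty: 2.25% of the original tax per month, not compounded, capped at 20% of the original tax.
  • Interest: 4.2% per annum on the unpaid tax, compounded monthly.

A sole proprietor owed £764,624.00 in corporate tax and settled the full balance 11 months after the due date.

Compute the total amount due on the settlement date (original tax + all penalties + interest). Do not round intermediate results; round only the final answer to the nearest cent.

£947,507.44

Penalty (uncapped): 11 × 2.25% × £764,624.00 = £189,244.44; cap = 20% × £764,624.00 = £152,924.80 → penalty = £152,924.80
Interest (4.2%/yr ÷ 12 = 0.35%/month): £764,624.00 × ((1 + 0.0035)^11 − 1) = £29,958.6367…
Total = £764,624.00 + £152,924.8000 + £29,958.6367… = £947,507.44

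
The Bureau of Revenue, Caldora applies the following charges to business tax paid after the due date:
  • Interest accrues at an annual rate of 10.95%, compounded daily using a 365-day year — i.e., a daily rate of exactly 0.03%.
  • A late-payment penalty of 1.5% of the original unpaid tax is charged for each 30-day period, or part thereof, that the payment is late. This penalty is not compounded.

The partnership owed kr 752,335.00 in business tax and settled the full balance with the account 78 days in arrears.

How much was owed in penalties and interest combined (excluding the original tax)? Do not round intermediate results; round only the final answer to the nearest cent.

kr 51,664.60

Penalty periods: ⌈78/30⌉ = 3; penalty = 3 × 1.5% × kr 752,335.00 = kr 33,855.08…
Interest: kr 752,335.00 × ((1 + 0.0003)^78 − 1) = kr 752,335.00 × 0.02367234… = kr 17,809.5266…
Penalties + interest = kr 33,855.0750 + kr 17,809.5266… = kr 51,664.60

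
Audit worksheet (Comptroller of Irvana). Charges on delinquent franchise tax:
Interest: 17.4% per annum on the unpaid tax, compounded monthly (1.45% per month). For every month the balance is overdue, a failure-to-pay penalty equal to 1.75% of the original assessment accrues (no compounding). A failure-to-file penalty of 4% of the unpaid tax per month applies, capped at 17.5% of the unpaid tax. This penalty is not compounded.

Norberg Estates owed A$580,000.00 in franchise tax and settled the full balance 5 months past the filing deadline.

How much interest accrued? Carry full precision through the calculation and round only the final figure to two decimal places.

Interest: A$580,000.00 × ((1 + 0.0145)^5 − 1) = A$580,000.00 × 0.0746332… = A$43,287.2606…

A$43,287.26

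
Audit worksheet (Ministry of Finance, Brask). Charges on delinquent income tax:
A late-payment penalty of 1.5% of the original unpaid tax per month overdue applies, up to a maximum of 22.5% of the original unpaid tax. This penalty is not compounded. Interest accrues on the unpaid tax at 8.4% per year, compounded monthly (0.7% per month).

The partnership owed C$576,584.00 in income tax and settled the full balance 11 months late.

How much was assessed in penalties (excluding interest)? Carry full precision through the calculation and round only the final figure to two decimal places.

C$95,136.36

Penalty: 11 × 1.5% × C$576,584.00 = C$95,136.36 (below the 22.5% cap of C$129,731.40)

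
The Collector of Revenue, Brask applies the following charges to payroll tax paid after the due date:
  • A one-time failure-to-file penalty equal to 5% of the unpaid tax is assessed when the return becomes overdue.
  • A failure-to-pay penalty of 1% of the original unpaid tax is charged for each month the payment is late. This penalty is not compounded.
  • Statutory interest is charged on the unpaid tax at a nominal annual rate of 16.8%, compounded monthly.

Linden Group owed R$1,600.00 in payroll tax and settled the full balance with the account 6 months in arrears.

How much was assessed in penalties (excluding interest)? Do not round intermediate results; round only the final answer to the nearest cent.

R$176.00

Failure-to-file penalty: 5% × R$1,600.00 = R$80.00
Failure-to-pay penalty = 1% × R$1,600.00 × 6 mo = R$96.00
Total penalty = R$80.00 + R$96.00 = R$176.00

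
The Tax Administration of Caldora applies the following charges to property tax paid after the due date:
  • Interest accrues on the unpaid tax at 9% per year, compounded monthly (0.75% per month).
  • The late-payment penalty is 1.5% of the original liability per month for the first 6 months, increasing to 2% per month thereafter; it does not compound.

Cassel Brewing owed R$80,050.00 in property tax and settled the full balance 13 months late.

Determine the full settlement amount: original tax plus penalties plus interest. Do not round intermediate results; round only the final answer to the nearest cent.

Penalty, months 1–6: 6 × 1.5% × R$80,050.00 = R$7,204.50
Penalty, months 7–13: 7 × 2% × R$80,050.00 = R$11,207.00
Interest: R$80,050.00 × ((1 + 0.0075)^13 − 1) = R$80,050.00 × 0.1020104… = R$8,165.9365…
Total = R$80,050.00 + R$18,411.5000 + R$8,165.9365… = R$106,627.44

R$106,627.44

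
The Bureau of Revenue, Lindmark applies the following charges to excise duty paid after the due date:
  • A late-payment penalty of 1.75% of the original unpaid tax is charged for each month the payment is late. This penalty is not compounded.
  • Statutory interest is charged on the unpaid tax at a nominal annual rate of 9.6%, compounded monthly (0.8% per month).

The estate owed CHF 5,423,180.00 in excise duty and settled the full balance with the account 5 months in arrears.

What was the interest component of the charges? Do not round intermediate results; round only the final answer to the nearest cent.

CHF 220,425.91

Interest: CHF 5,423,180.00 × ((1 + 0.008)^5 − 1) = CHF 5,423,180.00 × 0.0406451… = CHF 220,425.9131…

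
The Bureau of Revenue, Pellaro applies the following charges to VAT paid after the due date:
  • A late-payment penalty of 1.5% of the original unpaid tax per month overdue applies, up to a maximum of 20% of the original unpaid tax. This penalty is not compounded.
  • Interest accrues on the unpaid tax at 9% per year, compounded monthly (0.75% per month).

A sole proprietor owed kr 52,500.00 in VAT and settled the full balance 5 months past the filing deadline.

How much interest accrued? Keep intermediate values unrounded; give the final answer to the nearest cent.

Interest: kr 52,500.00 × ((1 + 0.0075)^5 − 1) = kr 52,500.00 × 0.0380667… = kr 1,998.5036…

kr 1,998.50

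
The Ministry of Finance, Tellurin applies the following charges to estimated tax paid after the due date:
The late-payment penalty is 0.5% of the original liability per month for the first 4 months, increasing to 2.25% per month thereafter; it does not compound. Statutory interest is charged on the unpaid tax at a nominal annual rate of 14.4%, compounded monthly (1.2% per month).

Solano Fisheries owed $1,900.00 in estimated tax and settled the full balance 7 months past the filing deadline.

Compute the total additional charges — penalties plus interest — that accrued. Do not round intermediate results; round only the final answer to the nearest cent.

$331.71

Penalty, months 1–4: 4 × 0.5% × $1,900.00 = $38.00
Penalty, months 5–7: 3 × 2.25% × $1,900.00 = $128.25
Interest: $1,900.00 × ((1 + 0.012)^7 − 1) = $1,900.00 × 0.0870852… = $165.4619…
Penalties + interest = $166.2500 + $165.4619… = $331.71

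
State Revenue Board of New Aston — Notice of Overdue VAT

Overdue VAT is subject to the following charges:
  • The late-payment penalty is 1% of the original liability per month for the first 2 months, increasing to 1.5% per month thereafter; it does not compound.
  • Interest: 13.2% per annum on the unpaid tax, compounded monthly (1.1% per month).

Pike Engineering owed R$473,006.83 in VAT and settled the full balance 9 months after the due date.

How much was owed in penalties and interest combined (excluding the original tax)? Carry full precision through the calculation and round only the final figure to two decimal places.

R$108,067.71

Penalty, months 1–2: 2 × 1% × R$473,006.83 = R$9,460.14…
Penalty, months 3–9: 7 × 1.5% × R$473,006.83 = R$49,665.72…
Interest: R$473,006.83 × ((1 + 0.011)^9 − 1) = R$473,006.83 × 0.1034697… = R$48,941.8602…
Penalties + interest = R$59,125.8538… + R$48,941.8602… = R$108,067.71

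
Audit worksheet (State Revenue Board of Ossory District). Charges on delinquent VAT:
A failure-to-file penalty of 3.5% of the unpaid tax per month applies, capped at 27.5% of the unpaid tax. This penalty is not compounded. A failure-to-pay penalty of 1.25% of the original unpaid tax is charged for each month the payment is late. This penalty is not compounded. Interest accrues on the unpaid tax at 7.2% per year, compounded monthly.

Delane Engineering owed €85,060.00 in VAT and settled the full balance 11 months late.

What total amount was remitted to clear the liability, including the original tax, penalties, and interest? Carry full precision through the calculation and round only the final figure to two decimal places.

€125,932.70

Failure-to-file: 11 × 3.5% × €85,060.00 = €32,748.10, capped at 27.5% × €85,060.00 = €23,391.50
Failure-to-pay penalty: 11 × 1.25% × €85,060.00 = €11,695.75
Interest (7.2%/yr ÷ 12 = 0.6%/month): €85,060.00 × ((1 + 0.006)^11 − 1) = €5,785.4470…
Total = €85,060.00 + €35,087.2500 + €5,785.4470… = €125,932.70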